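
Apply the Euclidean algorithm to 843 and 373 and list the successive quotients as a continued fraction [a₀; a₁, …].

Apply division with remainder until the remainder is 0:
⌊843/373⌋ = 2, remainder 97
⌊373/97⌋ = 3, remainder 82
⌊97/82⌋ = 1, remainder 15
⌊82/15⌋ = 5, remainder 7
⌊15/7⌋ = 2, remainder 1
⌊7/1⌋ = 7, remainder 0

[2; 3, 1, 5, 2, 7]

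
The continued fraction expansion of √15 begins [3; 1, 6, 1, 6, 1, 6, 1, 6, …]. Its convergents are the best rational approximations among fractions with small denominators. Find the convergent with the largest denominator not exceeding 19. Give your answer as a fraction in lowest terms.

a_0 = 3: 3/1  (≤ bound)
a_1 = 1: 4/1  (≤ bound)
a_2 = 6: 27/7  (≤ bound)
a_3 = 1: 31/8  (≤ bound)
a_4 = 6: 213/55  (> 19, stop)

31/8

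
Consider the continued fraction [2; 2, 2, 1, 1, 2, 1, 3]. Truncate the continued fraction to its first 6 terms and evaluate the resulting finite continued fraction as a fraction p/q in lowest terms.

75/31

Use the convergent recurrence hₖ = aₖ·hₖ₋₁ + hₖ₋₂ (and likewise for the denominators kₖ):
a_0 = 2: 2/1
a_1 = 2: 5/2
a_2 = 2: 12/5
a_3 = 1: 17/7
a_4 = 1: 29/12
a_5 = 2: 75/31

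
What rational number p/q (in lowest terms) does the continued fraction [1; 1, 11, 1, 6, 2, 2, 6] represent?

5861/3049

Start with 6.
2 + 1/(6/1) = 2 + 1/6 = 13/6
2 + 1/(13/6) = 2 + 6/13 = 32/13
6 + 1/(32/13) = 6 + 13/32 = 205/32
1 + 1/(205/32) = 1 + 32/205 = 237/205
11 + 1/(237/205) = 11 + 205/237 = 2812/237
1 + 1/(2812/237) = 1 + 237/2812 = 3049/2812
1 + 1/(3049/2812) = 1 + 2812/3049 = 5861/3049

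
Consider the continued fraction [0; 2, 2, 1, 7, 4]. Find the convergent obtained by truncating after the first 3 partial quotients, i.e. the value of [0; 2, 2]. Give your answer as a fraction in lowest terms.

2/5

a_0 = 0: 0/1
a_1 = 2: 1/2
a_2 = 2: 2/5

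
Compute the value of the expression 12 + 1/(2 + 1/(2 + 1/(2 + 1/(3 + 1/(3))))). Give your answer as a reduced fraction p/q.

1676/135

Starting at the tail and folding back:
Start with 3.
3 + 1/(3/1) = 3 + 1/3 = 10/3
2 + 1/(10/3) = 2 + 3/10 = 23/10
2 + 1/(23/10) = 2 + 10/23 = 56/23
2 + 1/(56/23) = 2 + 23/56 = 135/56
12 + 1/(135/56) = 12 + 56/135 = 1676/135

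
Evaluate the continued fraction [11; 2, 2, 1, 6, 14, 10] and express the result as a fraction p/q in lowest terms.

Collapse the nested fraction from the inside out:
Start with 10.
14 + 1/(10/1) = 14 + 1/10 = 141/10
6 + 1/(141/10) = 6 + 10/141 = 856/141
1 + 1/(856/141) = 1 + 141/856 = 997/856
2 + 1/(997/856) = 2 + 856/997 = 2850/997
2 + 1/(2850/997) = 2 + 997/2850 = 6697/2850
11 + 1/(6697/2850) = 11 + 2850/6697 = 76517/6697

76517/6697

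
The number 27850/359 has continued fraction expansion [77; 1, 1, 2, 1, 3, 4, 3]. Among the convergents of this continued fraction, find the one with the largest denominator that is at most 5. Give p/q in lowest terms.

388/5

a_0 = 77: 77/1  (≤ bound)
a_1 = 1: 78/1  (≤ bound)
a_2 = 1: 155/2  (≤ bound)
a_3 = 2: 388/5  (≤ bound)
a_4 = 1: 543/7  (> 5, stop)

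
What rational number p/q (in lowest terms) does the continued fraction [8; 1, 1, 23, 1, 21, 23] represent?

Build up convergents one term at a time:
a_0 = 8: 8/1
a_1 = 1: 9/1
a_2 = 1: 17/2
a_3 = 23: 400/47
a_4 = 1: 417/49
a_5 = 21: 9157/1076
a_6 = 23: 211028/24797

211028/24797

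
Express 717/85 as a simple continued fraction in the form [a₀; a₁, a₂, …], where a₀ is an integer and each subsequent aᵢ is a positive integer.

[8; 2, 3, 2, 1, 3]

717 ÷ 85 → quotient 8, remainder 37
85 ÷ 37 → quotient 2, remainder 11
37 ÷ 11 → quotient 3, remainder 4
11 ÷ 4 → quotient 2, remainder 3
4 ÷ 3 → quotient 1, remainder 1
3 ÷ 1 → quotient 3, remainder 0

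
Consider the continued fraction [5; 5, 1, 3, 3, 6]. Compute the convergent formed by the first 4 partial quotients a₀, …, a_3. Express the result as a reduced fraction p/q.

a_0 = 5: 5/1
a_1 = 5: 26/5
a_2 = 1: 31/6
a_3 = 3: 119/23

119/23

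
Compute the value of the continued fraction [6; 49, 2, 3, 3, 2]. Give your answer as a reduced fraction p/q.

15773/2620

Use the convergent recurrence hₖ = aₖ·hₖ₋₁ + hₖ₋₂ (and likewise for the denominators kₖ):
a_0 = 6: 6/1
a_1 = 49: 295/49
a_2 = 2: 596/99
a_3 = 3: 2083/346
a_4 = 3: 6845/1137
a_5 = 2: 15773/2620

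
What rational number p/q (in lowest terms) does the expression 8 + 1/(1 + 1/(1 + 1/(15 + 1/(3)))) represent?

809/95

Build up convergents one term at a time:
a_0 = 8: 8/1
a_1 = 1: 9/1
a_2 = 1: 17/2
a_3 = 15: 264/31
a_4 = 3: 809/95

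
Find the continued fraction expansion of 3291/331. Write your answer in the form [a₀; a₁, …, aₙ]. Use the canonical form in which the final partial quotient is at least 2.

[9; 1, 16, 2, 2, 1, 2]

Repeatedly divide and take the remainder:
⌊3291/331⌋ = 9, remainder 312
⌊331/312⌋ = 1, remainder 19
⌊312/19⌋ = 16, remainder 8
⌊19/8⌋ = 2, remainder 3
⌊8/3⌋ = 2, remainder 2
⌊3/2⌋ = 1, remainder 1
⌊2/1⌋ = 2, remainder 0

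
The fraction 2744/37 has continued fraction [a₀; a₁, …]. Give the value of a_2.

Run the Euclidean algorithm, recording each quotient:
⌊2744/37⌋ = 74, remainder 6
⌊37/6⌋ = 6, remainder 1
⌊6/1⌋ = 6, remainder 0

6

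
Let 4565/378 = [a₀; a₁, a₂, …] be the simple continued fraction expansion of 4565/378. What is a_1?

Run the Euclidean algorithm, recording each quotient:
⌊4565/378⌋ = 12, remainder 29
⌊378/29⌋ = 13, remainder 1

13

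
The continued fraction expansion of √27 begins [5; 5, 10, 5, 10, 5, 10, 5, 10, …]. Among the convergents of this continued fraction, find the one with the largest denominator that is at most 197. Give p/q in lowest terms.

265/51

a_0 = 5: 5/1  (≤ bound)
a_1 = 5: 26/5  (≤ bound)
a_2 = 10: 265/51  (≤ bound)
a_3 = 5: 1351/260  (> 197, stop)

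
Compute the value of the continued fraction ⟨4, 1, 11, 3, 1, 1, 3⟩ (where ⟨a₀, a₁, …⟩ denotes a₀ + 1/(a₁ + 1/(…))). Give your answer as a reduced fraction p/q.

Work from the innermost term outward:
Start with 3.
1 + 1/(3/1) = 1 + 1/3 = 4/3
1 + 1/(4/3) = 1 + 3/4 = 7/4
3 + 1/(7/4) = 3 + 4/7 = 25/7
11 + 1/(25/7) = 11 + 7/25 = 282/25
1 + 1/(282/25) = 1 + 25/282 = 307/282
4 + 1/(307/282) = 4 + 282/307 = 1510/307

1510/307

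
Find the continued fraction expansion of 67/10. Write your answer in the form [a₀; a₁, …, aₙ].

67 = 6·10 + 7, so a_0 = 6
10 = 1·7 + 3, so a_1 = 1
7 = 2·3 + 1, so a_2 = 2
3 = 3·1 + 0, so a_3 = 3

[6; 1, 2, 3]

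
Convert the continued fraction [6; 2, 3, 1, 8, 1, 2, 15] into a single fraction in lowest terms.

Build up convergents one term at a time:
a_0 = 6: 6/1
a_1 = 2: 13/2
a_2 = 3: 45/7
a_3 = 1: 58/9
a_4 = 8: 509/79
a_5 = 1: 567/88
a_6 = 2: 1643/255
a_7 = 15: 25212/3913

25212/3913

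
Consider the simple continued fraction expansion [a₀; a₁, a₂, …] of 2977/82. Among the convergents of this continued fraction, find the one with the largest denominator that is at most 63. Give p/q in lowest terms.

835/23

List convergents until the denominator exceeds the bound:
a_0 = 36: 36/1  (≤ bound)
a_1 = 3: 109/3  (≤ bound)
a_2 = 3: 363/10  (≤ bound)
a_3 = 1: 472/13  (≤ bound)
a_4 = 1: 835/23  (≤ bound)
a_5 = 3: 2977/82  (> 63, stop)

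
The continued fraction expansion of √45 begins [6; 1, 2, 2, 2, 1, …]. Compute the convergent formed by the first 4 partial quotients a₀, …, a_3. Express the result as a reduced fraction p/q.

Build up convergents one term at a time:
a_0 = 6: 6/1
a_1 = 1: 7/1
a_2 = 2: 20/3
a_3 = 2: 47/7

47/7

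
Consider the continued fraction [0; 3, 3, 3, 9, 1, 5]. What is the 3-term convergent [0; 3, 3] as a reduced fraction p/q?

a_0 = 0: 0/1
a_1 = 3: 1/3
a_2 = 3: 3/10

3/10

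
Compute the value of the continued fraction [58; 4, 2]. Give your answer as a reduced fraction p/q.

Build up convergents one term at a time:
a_0 = 58: 58/1
a_1 = 4: 233/4
a_2 = 2: 524/9

524/9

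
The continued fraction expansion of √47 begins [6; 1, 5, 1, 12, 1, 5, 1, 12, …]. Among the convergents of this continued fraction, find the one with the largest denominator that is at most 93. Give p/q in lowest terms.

a_0 = 6: 6/1  (≤ bound)
a_1 = 1: 7/1  (≤ bound)
a_2 = 5: 41/6  (≤ bound)
a_3 = 1: 48/7  (≤ bound)
a_4 = 12: 617/90  (≤ bound)
a_5 = 1: 665/97  (> 93, stop)

617/90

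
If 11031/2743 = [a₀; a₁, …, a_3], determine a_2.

⌊11031/2743⌋ = 4, remainder 59
⌊2743/59⌋ = 46, remainder 29
⌊59/29⌋ = 2, remainder 1

2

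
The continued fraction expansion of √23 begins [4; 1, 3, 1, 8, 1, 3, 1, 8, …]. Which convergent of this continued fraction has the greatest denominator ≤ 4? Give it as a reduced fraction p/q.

a_0 = 4: 4/1  (≤ bound)
a_1 = 1: 5/1  (≤ bound)
a_2 = 3: 19/4  (≤ bound)
a_3 = 1: 24/5  (> 4, stop)

19/4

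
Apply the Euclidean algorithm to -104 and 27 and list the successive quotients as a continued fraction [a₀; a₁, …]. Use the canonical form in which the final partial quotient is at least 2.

[-4; 6, 1, 3]

-104 ÷ 27 → quotient -4, remainder 4
27 ÷ 4 → quotient 6, remainder 3
4 ÷ 3 → quotient 1, remainder 1
3 ÷ 1 → quotient 3, remainder 0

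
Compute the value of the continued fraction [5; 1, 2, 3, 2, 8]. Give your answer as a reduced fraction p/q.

1105/194

Collapse the nested fraction from the inside out:
Start with 8.
2 + 1/(8/1) = 2 + 1/8 = 17/8
3 + 1/(17/8) = 3 + 8/17 = 59/17
2 + 1/(59/17) = 2 + 17/59 = 135/59
1 + 1/(135/59) = 1 + 59/135 = 194/135
5 + 1/(194/135) = 5 + 135/194 = 1105/194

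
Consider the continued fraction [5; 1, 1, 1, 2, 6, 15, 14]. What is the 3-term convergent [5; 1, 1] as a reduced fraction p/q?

11/2

Start with 1.
1 + 1/(1/1) = 1 + 1/1 = 2/1
5 + 1/(2/1) = 5 + 1/2 = 11/2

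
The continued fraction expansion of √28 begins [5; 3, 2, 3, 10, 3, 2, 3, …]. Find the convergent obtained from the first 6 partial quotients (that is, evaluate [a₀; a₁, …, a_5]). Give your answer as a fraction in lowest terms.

4048/765

Start with 3.
10 + 1/(3/1) = 10 + 1/3 = 31/3
3 + 1/(31/3) = 3 + 3/31 = 96/31
2 + 1/(96/31) = 2 + 31/96 = 223/96
3 + 1/(223/96) = 3 + 96/223 = 765/223
5 + 1/(765/223) = 5 + 223/765 = 4048/765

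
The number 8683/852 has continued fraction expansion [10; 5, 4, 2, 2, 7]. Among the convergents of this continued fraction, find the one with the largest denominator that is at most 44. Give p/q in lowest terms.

214/21

a_0 = 10: 10/1  (≤ bound)
a_1 = 5: 51/5  (≤ bound)
a_2 = 4: 214/21  (≤ bound)
a_3 = 2: 479/47  (> 44, stop)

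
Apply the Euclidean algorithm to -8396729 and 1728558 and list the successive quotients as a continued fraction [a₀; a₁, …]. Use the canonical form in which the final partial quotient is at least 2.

Run the Euclidean algorithm, recording each quotient:
-8396729 = -5·1728558 + 246061, so a_0 = -5
1728558 = 7·246061 + 6131, so a_1 = 7
246061 = 40·6131 + 821, so a_2 = 40
6131 = 7·821 + 384, so a_3 = 7
821 = 2·384 + 53, so a_4 = 2
384 = 7·53 + 13, so a_5 = 7
53 = 4·13 + 1, so a_6 = 4
13 = 13·1 + 0, so a_7 = 13

[-5; 7, 40, 7, 2, 7, 4, 13]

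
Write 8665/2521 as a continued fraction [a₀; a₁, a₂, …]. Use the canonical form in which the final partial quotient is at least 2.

[3; 2, 3, 2, 10, 15]

⌊8665/2521⌋ = 3, remainder 1102
⌊2521/1102⌋ = 2, remainder 317
⌊1102/317⌋ = 3, remainder 151
⌊317/151⌋ = 2, remainder 15
⌊151/15⌋ = 10, remainder 1
⌊15/1⌋ = 15, remainder 0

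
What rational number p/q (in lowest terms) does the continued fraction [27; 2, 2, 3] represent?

Starting at the tail and folding back:
Start with 3.
2 + 1/(3/1) = 2 + 1/3 = 7/3
2 + 1/(7/3) = 2 + 3/7 = 17/7
27 + 1/(17/7) = 27 + 7/17 = 466/17

466/17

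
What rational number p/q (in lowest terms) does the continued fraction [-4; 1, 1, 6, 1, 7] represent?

-409/118

a_0 = -4: -4/1
a_1 = 1: -3/1
a_2 = 1: -7/2
a_3 = 6: -45/13
a_4 = 1: -52/15
a_5 = 7: -409/118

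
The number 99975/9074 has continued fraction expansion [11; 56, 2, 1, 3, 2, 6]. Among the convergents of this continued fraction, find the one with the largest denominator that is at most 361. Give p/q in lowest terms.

1862/169

List convergents until the denominator exceeds the bound:
a_0 = 11: 11/1  (≤ bound)
a_1 = 56: 617/56  (≤ bound)
a_2 = 2: 1245/113  (≤ bound)
a_3 = 1: 1862/169  (≤ bound)
a_4 = 3: 6831/620  (> 361, stop)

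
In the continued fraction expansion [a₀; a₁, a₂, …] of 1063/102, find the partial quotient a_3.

1

1063 ÷ 102 → quotient 10, remainder 43
102 ÷ 43 → quotient 2, remainder 16
43 ÷ 16 → quotient 2, remainder 11
16 ÷ 11 → quotient 1, remainder 5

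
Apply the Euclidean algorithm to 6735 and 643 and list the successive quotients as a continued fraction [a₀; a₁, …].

[10; 2, 9, 4, 8]

6735 = 10·643 + 305, so a_0 = 10
643 = 2·305 + 33, so a_1 = 2
305 = 9·33 + 8, so a_2 = 9
33 = 4·8 + 1, so a_3 = 4
8 = 8·1 + 0, so a_4 = 8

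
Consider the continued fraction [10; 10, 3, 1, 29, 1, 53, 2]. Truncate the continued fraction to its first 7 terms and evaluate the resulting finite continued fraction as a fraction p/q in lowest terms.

Build up convergents one term at a time:
a_0 = 10: 10/1
a_1 = 10: 101/10
a_2 = 3: 313/31
a_3 = 1: 414/41
a_4 = 29: 12319/1220
a_5 = 1: 12733/1261
a_6 = 53: 687168/68053

687168/68053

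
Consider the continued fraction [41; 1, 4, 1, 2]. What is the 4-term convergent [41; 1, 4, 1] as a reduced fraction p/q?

Start with 1.
4 + 1/(1/1) = 4 + 1/1 = 5/1
1 + 1/(5/1) = 1 + 1/5 = 6/5
41 + 1/(6/5) = 41 + 5/6 = 251/6

251/6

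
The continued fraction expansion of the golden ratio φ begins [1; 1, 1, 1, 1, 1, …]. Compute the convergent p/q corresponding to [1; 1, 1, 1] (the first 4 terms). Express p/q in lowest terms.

5/3

Build up convergents one term at a time:
a_0 = 1: 1/1
a_1 = 1: 2/1
a_2 = 1: 3/2
a_3 = 1: 5/3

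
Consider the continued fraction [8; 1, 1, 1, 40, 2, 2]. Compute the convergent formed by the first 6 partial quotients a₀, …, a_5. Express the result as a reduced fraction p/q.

a_0 = 8: 8/1
a_1 = 1: 9/1
a_2 = 1: 17/2
a_3 = 1: 26/3
a_4 = 40: 1057/122
a_5 = 2: 2140/247

2140/247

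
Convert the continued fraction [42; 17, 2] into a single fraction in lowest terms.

1472/35

a_0 = 42: 42/1
a_1 = 17: 715/17
a_2 = 2: 1472/35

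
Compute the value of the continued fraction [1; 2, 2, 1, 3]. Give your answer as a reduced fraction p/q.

Use the convergent recurrence hₖ = aₖ·hₖ₋₁ + hₖ₋₂ (and likewise for the denominators kₖ):
a_0 = 1: 1/1
a_1 = 2: 3/2
a_2 = 2: 7/5
a_3 = 1: 10/7
a_4 = 3: 37/26

37/26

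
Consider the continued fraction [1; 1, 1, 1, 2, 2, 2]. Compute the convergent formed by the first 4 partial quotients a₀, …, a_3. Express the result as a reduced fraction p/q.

Start with 1.
1 + 1/(1/1) = 1 + 1/1 = 2/1
1 + 1/(2/1) = 1 + 1/2 = 3/2
1 + 1/(3/2) = 1 + 2/3 = 5/3

5/3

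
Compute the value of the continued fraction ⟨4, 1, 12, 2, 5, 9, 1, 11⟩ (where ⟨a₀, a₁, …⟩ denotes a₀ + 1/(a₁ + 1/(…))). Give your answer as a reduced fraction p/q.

88347/17936

Compute successive convergents:
a_0 = 4: 4/1
a_1 = 1: 5/1
a_2 = 12: 64/13
a_3 = 2: 133/27
a_4 = 5: 729/148
a_5 = 9: 6694/1359
a_6 = 1: 7423/1507
a_7 = 11: 88347/17936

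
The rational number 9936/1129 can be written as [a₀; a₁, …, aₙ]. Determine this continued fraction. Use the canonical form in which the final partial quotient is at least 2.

[8; 1, 4, 56, 4]

9936 = 8·1129 + 904, so a_0 = 8
1129 = 1·904 + 225, so a_1 = 1
904 = 4·225 + 4, so a_2 = 4
225 = 56·4 + 1, so a_3 = 56
4 = 4·1 + 0, so a_4 = 4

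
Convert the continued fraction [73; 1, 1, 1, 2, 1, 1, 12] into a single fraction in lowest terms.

Build up convergents one term at a time:
a_0 = 73: 73/1
a_1 = 1: 74/1
a_2 = 1: 147/2
a_3 = 1: 221/3
a_4 = 2: 589/8
a_5 = 1: 810/11
a_6 = 1: 1399/19
a_7 = 12: 17598/239

17598/239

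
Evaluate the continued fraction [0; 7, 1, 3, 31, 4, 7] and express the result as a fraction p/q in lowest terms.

Build up convergents one term at a time:
a_0 = 0: 0/1
a_1 = 7: 1/7
a_2 = 1: 1/8
a_3 = 3: 4/31
a_4 = 31: 125/969
a_5 = 4: 504/3907
a_6 = 7: 3653/28318

3653/28318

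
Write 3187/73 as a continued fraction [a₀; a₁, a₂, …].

Run the Euclidean algorithm, recording each quotient:
⌊3187/73⌋ = 43, remainder 48
⌊73/48⌋ = 1, remainder 25
⌊48/25⌋ = 1, remainder 23
⌊25/23⌋ = 1, remainder 2
⌊23/2⌋ = 11, remainder 1
⌊2/1⌋ = 2, remainder 0

[43; 1, 1, 1, 11, 2]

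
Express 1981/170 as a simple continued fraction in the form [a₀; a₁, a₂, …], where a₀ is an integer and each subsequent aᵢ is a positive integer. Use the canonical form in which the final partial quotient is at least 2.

1981 ÷ 170 → quotient 11, remainder 111
170 ÷ 111 → quotient 1, remainder 59
111 ÷ 59 → quotient 1, remainder 52
59 ÷ 52 → quotient 1, remainder 7
52 ÷ 7 → quotient 7, remainder 3
7 ÷ 3 → quotient 2, remainder 1
3 ÷ 1 → quotient 3, remainder 0

[11; 1, 1, 1, 7, 2, 3]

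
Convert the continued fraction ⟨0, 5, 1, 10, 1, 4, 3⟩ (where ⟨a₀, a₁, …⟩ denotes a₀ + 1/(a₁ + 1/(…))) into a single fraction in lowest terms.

189/1118

a_0 = 0: 0/1
a_1 = 5: 1/5
a_2 = 1: 1/6
a_3 = 10: 11/65
a_4 = 1: 12/71
a_5 = 4: 59/349
a_6 = 3: 189/1118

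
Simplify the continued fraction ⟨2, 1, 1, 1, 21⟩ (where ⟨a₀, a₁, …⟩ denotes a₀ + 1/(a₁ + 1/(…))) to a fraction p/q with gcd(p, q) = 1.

a_0 = 2: 2/1
a_1 = 1: 3/1
a_2 = 1: 5/2
a_3 = 1: 8/3
a_4 = 21: 173/65

173/65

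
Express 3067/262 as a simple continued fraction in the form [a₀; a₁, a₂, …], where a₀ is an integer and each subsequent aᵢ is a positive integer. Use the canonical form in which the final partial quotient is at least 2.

⌊3067/262⌋ = 11, remainder 185
⌊262/185⌋ = 1, remainder 77
⌊185/77⌋ = 2, remainder 31
⌊77/31⌋ = 2, remainder 15
⌊31/15⌋ = 2, remainder 1
⌊15/1⌋ = 15, remainder 0

[11; 1, 2, 2, 2, 15]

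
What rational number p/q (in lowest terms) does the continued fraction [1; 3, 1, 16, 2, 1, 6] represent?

1715/1368

Start with 6.
1 + 1/(6/1) = 1 + 1/6 = 7/6
2 + 1/(7/6) = 2 + 6/7 = 20/7
16 + 1/(20/7) = 16 + 7/20 = 327/20
1 + 1/(327/20) = 1 + 20/327 = 347/327
3 + 1/(347/327) = 3 + 327/347 = 1368/347
1 + 1/(1368/347) = 1 + 347/1368 = 1715/1368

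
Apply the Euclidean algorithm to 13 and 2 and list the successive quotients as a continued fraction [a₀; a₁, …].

[6; 2]

13 ÷ 2 → quotient 6, remainder 1
2 ÷ 1 → quotient 2, remainder 0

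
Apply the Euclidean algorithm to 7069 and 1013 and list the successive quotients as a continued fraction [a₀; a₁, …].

7069 ÷ 1013 → quotient 6, remainder 991
1013 ÷ 991 → quotient 1, remainder 22
991 ÷ 22 → quotient 45, remainder 1
22 ÷ 1 → quotient 22, remainder 0

[6; 1, 45, 22]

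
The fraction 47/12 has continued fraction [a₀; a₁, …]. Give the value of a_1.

1

47 ÷ 12 → quotient 3, remainder 11
12 ÷ 11 → quotient 1, remainder 1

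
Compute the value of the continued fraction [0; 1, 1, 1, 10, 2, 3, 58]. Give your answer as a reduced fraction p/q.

Starting at the tail and folding back:
Start with 58.
3 + 1/(58/1) = 3 + 1/58 = 175/58
2 + 1/(175/58) = 2 + 58/175 = 408/175
10 + 1/(408/175) = 10 + 175/408 = 4255/408
1 + 1/(4255/408) = 1 + 408/4255 = 4663/4255
1 + 1/(4663/4255) = 1 + 4255/4663 = 8918/4663
1 + 1/(8918/4663) = 1 + 4663/8918 = 13581/8918
0 + 1/(13581/8918) = 0 + 8918/13581 = 8918/13581

8918/13581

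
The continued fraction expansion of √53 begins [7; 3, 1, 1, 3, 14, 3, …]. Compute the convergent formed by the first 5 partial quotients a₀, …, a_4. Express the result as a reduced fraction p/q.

a_0 = 7: 7/1
a_1 = 3: 22/3
a_2 = 1: 29/4
a_3 = 1: 51/7
a_4 = 3: 182/25

182/25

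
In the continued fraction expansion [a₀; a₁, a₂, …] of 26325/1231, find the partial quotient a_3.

Apply division with remainder until the remainder is 0:
26325 = 21·1231 + 474, so a_0 = 21
1231 = 2·474 + 283, so a_1 = 2
474 = 1·283 + 191, so a_2 = 1
283 = 1·191 + 92, so a_3 = 1

1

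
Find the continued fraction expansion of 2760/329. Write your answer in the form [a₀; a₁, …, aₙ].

⌊2760/329⌋ = 8, remainder 128
⌊329/128⌋ = 2, remainder 73
⌊128/73⌋ = 1, remainder 55
⌊73/55⌋ = 1, remainder 18
⌊55/18⌋ = 3, remainder 1
⌊18/1⌋ = 18, remainder 0

[8; 2, 1, 1, 3, 18]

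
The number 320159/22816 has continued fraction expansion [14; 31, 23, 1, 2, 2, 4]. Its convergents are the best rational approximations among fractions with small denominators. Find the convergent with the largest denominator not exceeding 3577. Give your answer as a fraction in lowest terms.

a_0 = 14: 14/1  (≤ bound)
a_1 = 31: 435/31  (≤ bound)
a_2 = 23: 10019/714  (≤ bound)
a_3 = 1: 10454/745  (≤ bound)
a_4 = 2: 30927/2204  (≤ bound)
a_5 = 2: 72308/5153  (> 3577, stop)

30927/2204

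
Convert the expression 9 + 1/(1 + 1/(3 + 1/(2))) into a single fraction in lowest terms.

88/9

Starting at the tail and folding back:
Start with 2.
3 + 1/(2/1) = 3 + 1/2 = 7/2
1 + 1/(7/2) = 1 + 2/7 = 9/7
9 + 1/(9/7) = 9 + 7/9 = 88/9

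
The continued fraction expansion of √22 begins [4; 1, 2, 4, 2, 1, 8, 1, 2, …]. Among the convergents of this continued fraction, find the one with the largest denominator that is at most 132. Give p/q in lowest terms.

197/42

a_0 = 4: 4/1  (≤ bound)
a_1 = 1: 5/1  (≤ bound)
a_2 = 2: 14/3  (≤ bound)
a_3 = 4: 61/13  (≤ bound)
a_4 = 2: 136/29  (≤ bound)
a_5 = 1: 197/42  (≤ bound)
a_6 = 8: 1712/365  (> 132, stop)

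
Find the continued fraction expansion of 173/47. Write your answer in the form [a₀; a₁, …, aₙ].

173 ÷ 47 → quotient 3, remainder 32
47 ÷ 32 → quotient 1, remainder 15
32 ÷ 15 → quotient 2, remainder 2
15 ÷ 2 → quotient 7, remainder 1
2 ÷ 1 → quotient 2, remainder 0

[3; 1, 2, 7, 2]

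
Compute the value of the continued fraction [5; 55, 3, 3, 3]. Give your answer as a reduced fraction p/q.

Start with 3.
3 + 1/(3/1) = 3 + 1/3 = 10/3
3 + 1/(10/3) = 3 + 3/10 = 33/10
55 + 1/(33/10) = 55 + 10/33 = 1825/33
5 + 1/(1825/33) = 5 + 33/1825 = 9158/1825

9158/1825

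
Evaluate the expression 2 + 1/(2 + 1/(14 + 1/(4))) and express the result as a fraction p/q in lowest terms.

293/118

Start with 4.
14 + 1/(4/1) = 14 + 1/4 = 57/4
2 + 1/(57/4) = 2 + 4/57 = 118/57
2 + 1/(118/57) = 2 + 57/118 = 293/118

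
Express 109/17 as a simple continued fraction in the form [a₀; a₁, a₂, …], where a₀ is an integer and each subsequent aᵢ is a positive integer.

Repeatedly divide and take the remainder:
109 = 6·17 + 7, so a_0 = 6
17 = 2·7 + 3, so a_1 = 2
7 = 2·3 + 1, so a_2 = 2
3 = 3·1 + 0, so a_3 = 3

[6; 2, 2, 3]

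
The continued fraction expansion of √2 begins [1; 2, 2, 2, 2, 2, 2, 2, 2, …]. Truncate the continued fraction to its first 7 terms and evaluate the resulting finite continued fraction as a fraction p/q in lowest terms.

Work from the innermost term outward:
Start with 2.
2 + 1/(2/1) = 2 + 1/2 = 5/2
2 + 1/(5/2) = 2 + 2/5 = 12/5
2 + 1/(12/5) = 2 + 5/12 = 29/12
2 + 1/(29/12) = 2 + 12/29 = 70/29
2 + 1/(70/29) = 2 + 29/70 = 169/70
1 + 1/(169/70) = 1 + 70/169 = 239/169

239/169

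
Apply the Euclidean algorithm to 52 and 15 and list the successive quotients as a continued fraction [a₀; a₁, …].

52 = 3·15 + 7, so a_0 = 3
15 = 2·7 + 1, so a_1 = 2
7 = 7·1 + 0, so a_2 = 7

[3; 2, 7]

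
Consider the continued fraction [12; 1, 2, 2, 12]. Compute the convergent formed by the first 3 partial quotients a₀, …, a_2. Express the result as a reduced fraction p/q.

38/3

Use the convergent recurrence hₖ = aₖ·hₖ₋₁ + hₖ₋₂ (and likewise for the denominators kₖ):
a_0 = 12: 12/1
a_1 = 1: 13/1
a_2 = 2: 38/3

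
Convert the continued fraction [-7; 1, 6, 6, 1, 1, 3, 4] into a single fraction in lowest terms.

a_0 = -7: -7/1
a_1 = 1: -6/1
a_2 = 6: -43/7
a_3 = 6: -264/43
a_4 = 1: -307/50
a_5 = 1: -571/93
a_6 = 3: -2020/329
a_7 = 4: -8651/1409

-8651/1409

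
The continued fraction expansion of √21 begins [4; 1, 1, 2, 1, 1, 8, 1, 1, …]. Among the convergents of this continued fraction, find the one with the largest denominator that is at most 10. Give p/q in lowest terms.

32/7

a_0 = 4: 4/1  (≤ bound)
a_1 = 1: 5/1  (≤ bound)
a_2 = 1: 9/2  (≤ bound)
a_3 = 2: 23/5  (≤ bound)
a_4 = 1: 32/7  (≤ bound)
a_5 = 1: 55/12  (> 10, stop)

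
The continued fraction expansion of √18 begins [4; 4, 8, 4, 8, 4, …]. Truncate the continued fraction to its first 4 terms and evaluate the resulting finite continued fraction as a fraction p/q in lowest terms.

Start with 4.
8 + 1/(4/1) = 8 + 1/4 = 33/4
4 + 1/(33/4) = 4 + 4/33 = 136/33
4 + 1/(136/33) = 4 + 33/136 = 577/136

577/136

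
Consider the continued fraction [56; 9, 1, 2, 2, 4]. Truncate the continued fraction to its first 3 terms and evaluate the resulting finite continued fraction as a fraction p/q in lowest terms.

561/10

Start with 1.
9 + 1/(1/1) = 9 + 1/1 = 10/1
56 + 1/(10/1) = 56 + 1/10 = 561/10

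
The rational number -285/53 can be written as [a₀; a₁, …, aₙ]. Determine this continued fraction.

Repeatedly divide and take the remainder:
-285 ÷ 53 → quotient -6, remainder 33
53 ÷ 33 → quotient 1, remainder 20
33 ÷ 20 → quotient 1, remainder 13
20 ÷ 13 → quotient 1, remainder 7
13 ÷ 7 → quotient 1, remainder 6
7 ÷ 6 → quotient 1, remainder 1
6 ÷ 1 → quotient 6, remainder 0

[-6; 1, 1, 1, 1, 1, 6]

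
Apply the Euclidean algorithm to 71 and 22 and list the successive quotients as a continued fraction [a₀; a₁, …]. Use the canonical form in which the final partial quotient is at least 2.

Apply division with remainder until the remainder is 0:
⌊71/22⌋ = 3, remainder 5
⌊22/5⌋ = 4, remainder 2
⌊5/2⌋ = 2, remainder 1
⌊2/1⌋ = 2, remainder 0

[3; 4, 2, 2]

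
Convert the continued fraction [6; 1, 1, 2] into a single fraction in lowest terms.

33/5

a_0 = 6: 6/1
a_1 = 1: 7/1
a_2 = 1: 13/2
a_3 = 2: 33/5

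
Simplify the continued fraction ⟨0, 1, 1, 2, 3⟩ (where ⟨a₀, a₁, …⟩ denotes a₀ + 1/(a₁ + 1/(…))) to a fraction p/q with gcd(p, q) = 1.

a_0 = 0: 0/1
a_1 = 1: 1/1
a_2 = 1: 1/2
a_3 = 2: 3/5
a_4 = 3: 10/17

10/17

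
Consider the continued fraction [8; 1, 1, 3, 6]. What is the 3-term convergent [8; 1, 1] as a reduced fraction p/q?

a_0 = 8: 8/1
a_1 = 1: 9/1
a_2 = 1: 17/2

17/2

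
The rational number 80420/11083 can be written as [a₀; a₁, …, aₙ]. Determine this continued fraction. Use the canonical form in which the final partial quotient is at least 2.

[7; 3, 1, 9, 2, 1, 1, 54]

Apply division with remainder until the remainder is 0:
80420 ÷ 11083 → quotient 7, remainder 2839
11083 ÷ 2839 → quotient 3, remainder 2566
2839 ÷ 2566 → quotient 1, remainder 273
2566 ÷ 273 → quotient 9, remainder 109
273 ÷ 109 → quotient 2, remainder 55
109 ÷ 55 → quotient 1, remainder 54
55 ÷ 54 → quotient 1, remainder 1
54 ÷ 1 → quotient 54, remainder 0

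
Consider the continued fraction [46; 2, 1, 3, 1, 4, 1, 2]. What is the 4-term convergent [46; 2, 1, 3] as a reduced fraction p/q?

Start with 3.
1 + 1/(3/1) = 1 + 1/3 = 4/3
2 + 1/(4/3) = 2 + 3/4 = 11/4
46 + 1/(11/4) = 46 + 4/11 = 510/11

510/11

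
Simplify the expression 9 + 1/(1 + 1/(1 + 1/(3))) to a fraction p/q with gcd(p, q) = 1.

67/7

Use the convergent recurrence hₖ = aₖ·hₖ₋₁ + hₖ₋₂ (and likewise for the denominators kₖ):
a_0 = 9: 9/1
a_1 = 1: 10/1
a_2 = 1: 19/2
a_3 = 3: 67/7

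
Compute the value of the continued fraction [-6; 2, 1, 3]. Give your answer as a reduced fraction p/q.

-62/11

Starting at the tail and folding back:
Start with 3.
1 + 1/(3/1) = 1 + 1/3 = 4/3
2 + 1/(4/3) = 2 + 3/4 = 11/4
-6 + 1/(11/4) = -6 + 4/11 = -62/11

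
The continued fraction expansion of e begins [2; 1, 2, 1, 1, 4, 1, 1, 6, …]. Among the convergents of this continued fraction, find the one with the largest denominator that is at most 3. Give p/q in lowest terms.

a_0 = 2: 2/1  (≤ bound)
a_1 = 1: 3/1  (≤ bound)
a_2 = 2: 8/3  (≤ bound)
a_3 = 1: 11/4  (> 3, stop)

8/3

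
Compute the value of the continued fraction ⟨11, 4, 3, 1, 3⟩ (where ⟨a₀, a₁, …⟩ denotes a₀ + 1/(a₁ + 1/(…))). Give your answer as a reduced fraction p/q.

719/64

Build up convergents one term at a time:
a_0 = 11: 11/1
a_1 = 4: 45/4
a_2 = 3: 146/13
a_3 = 1: 191/17
a_4 = 3: 719/64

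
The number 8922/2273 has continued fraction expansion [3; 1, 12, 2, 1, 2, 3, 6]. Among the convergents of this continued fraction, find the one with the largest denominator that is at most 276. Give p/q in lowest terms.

420/107

a_0 = 3: 3/1  (≤ bound)
a_1 = 1: 4/1  (≤ bound)
a_2 = 12: 51/13  (≤ bound)
a_3 = 2: 106/27  (≤ bound)
a_4 = 1: 157/40  (≤ bound)
a_5 = 2: 420/107  (≤ bound)
a_6 = 3: 1417/361  (> 276, stop)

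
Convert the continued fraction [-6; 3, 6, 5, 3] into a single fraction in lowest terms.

-1779/313

a_0 = -6: -6/1
a_1 = 3: -17/3
a_2 = 6: -108/19
a_3 = 5: -557/98
a_4 = 3: -1779/313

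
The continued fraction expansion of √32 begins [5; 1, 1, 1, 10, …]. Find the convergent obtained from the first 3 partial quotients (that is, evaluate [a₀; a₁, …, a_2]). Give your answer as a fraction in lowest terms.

Work from the innermost term outward:
Start with 1.
1 + 1/(1/1) = 1 + 1/1 = 2/1
5 + 1/(2/1) = 5 + 1/2 = 11/2

11/2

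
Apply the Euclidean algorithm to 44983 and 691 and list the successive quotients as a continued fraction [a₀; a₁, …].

⌊44983/691⌋ = 65, remainder 68
⌊691/68⌋ = 10, remainder 11
⌊68/11⌋ = 6, remainder 2
⌊11/2⌋ = 5, remainder 1
⌊2/1⌋ = 2, remainder 0

[65; 10, 6, 5, 2]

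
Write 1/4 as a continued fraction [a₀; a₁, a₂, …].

[0; 4]

1 ÷ 4 → quotient 0, remainder 1
4 ÷ 1 → quotient 4, remainder 0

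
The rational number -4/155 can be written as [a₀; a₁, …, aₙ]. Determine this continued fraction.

[-1; 1, 37, 1, 3]

Apply division with remainder until the remainder is 0:
⌊-4/155⌋ = -1, remainder 151
⌊155/151⌋ = 1, remainder 4
⌊151/4⌋ = 37, remainder 3
⌊4/3⌋ = 1, remainder 1
⌊3/1⌋ = 3, remainder 0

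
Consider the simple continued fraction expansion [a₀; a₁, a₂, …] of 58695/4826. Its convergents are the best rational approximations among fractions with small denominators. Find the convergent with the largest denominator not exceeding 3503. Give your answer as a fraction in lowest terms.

a_0 = 12: 12/1  (≤ bound)
a_1 = 6: 73/6  (≤ bound)
a_2 = 6: 450/37  (≤ bound)
a_3 = 8: 3673/302  (≤ bound)
a_4 = 1: 4123/339  (≤ bound)
a_5 = 1: 7796/641  (≤ bound)
a_6 = 7: 58695/4826  (> 3503, stop)

7796/641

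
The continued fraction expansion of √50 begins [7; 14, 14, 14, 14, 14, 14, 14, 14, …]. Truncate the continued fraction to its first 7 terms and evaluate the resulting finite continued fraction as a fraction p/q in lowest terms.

Starting at the tail and folding back:
Start with 14.
14 + 1/(14/1) = 14 + 1/14 = 197/14
14 + 1/(197/14) = 14 + 14/197 = 2772/197
14 + 1/(2772/197) = 14 + 197/2772 = 39005/2772
14 + 1/(39005/2772) = 14 + 2772/39005 = 548842/39005
14 + 1/(548842/39005) = 14 + 39005/548842 = 7722793/548842
7 + 1/(7722793/548842) = 7 + 548842/7722793 = 54608393/7722793

54608393/7722793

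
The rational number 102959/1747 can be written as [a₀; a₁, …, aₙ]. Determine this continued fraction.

[58; 1, 14, 3, 12, 3]

Apply division with remainder until the remainder is 0:
102959 = 58·1747 + 1633, so a_0 = 58
1747 = 1·1633 + 114, so a_1 = 1
1633 = 14·114 + 37, so a_2 = 14
114 = 3·37 + 3, so a_3 = 3
37 = 12·3 + 1, so a_4 = 12
3 = 3·1 + 0, so a_5 = 3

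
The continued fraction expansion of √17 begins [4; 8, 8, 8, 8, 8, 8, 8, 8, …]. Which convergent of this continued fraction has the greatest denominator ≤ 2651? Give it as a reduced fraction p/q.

2177/528

List convergents until the denominator exceeds the bound:
a_0 = 4: 4/1  (≤ bound)
a_1 = 8: 33/8  (≤ bound)
a_2 = 8: 268/65  (≤ bound)
a_3 = 8: 2177/528  (≤ bound)
a_4 = 8: 17684/4289  (> 2651, stop)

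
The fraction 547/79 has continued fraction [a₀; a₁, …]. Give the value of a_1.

⌊547/79⌋ = 6, remainder 73
⌊79/73⌋ = 1, remainder 6

1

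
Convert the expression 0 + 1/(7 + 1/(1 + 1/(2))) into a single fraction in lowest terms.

3/23

a_0 = 0: 0/1
a_1 = 7: 1/7
a_2 = 1: 1/8
a_3 = 2: 3/23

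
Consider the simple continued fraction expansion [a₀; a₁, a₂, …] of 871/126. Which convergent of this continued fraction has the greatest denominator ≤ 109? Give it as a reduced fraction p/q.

159/23

a_0 = 6: 6/1  (≤ bound)
a_1 = 1: 7/1  (≤ bound)
a_2 = 10: 76/11  (≤ bound)
a_3 = 2: 159/23  (≤ bound)
a_4 = 5: 871/126  (> 109, stop)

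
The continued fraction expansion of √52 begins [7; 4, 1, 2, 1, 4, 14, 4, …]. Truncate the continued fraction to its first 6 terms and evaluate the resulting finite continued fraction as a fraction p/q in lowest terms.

649/90

Build up convergents one term at a time:
a_0 = 7: 7/1
a_1 = 4: 29/4
a_2 = 1: 36/5
a_3 = 2: 101/14
a_4 = 1: 137/19
a_5 = 4: 649/90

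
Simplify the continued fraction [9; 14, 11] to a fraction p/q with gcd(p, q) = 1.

1406/155

Start with 11.
14 + 1/(11/1) = 14 + 1/11 = 155/11
9 + 1/(155/11) = 9 + 11/155 = 1406/155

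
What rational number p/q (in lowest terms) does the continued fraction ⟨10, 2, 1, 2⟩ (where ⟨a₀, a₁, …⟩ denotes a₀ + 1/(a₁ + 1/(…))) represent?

Build up convergents one term at a time:
a_0 = 10: 10/1
a_1 = 2: 21/2
a_2 = 1: 31/3
a_3 = 2: 83/8

83/8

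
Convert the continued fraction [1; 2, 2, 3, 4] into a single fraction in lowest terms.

103/73

Start with 4.
3 + 1/(4/1) = 3 + 1/4 = 13/4
2 + 1/(13/4) = 2 + 4/13 = 30/13
2 + 1/(30/13) = 2 + 13/30 = 73/30
1 + 1/(73/30) = 1 + 30/73 = 103/73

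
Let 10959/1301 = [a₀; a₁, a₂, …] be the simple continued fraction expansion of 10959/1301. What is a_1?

Run the Euclidean algorithm, recording each quotient:
10959 = 8·1301 + 551, so a_0 = 8
1301 = 2·551 + 199, so a_1 = 2

2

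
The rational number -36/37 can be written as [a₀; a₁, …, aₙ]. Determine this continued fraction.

Run the Euclidean algorithm, recording each quotient:
-36 = -1·37 + 1, so a_0 = -1
37 = 37·1 + 0, so a_1 = 37

[-1; 37]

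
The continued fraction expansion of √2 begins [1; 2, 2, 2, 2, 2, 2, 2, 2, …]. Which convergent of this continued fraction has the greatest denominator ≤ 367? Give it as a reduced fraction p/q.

239/169

a_0 = 1: 1/1  (≤ bound)
a_1 = 2: 3/2  (≤ bound)
a_2 = 2: 7/5  (≤ bound)
a_3 = 2: 17/12  (≤ bound)
a_4 = 2: 41/29  (≤ bound)
a_5 = 2: 99/70  (≤ bound)
a_6 = 2: 239/169  (≤ bound)
a_7 = 2: 577/408  (> 367, stop)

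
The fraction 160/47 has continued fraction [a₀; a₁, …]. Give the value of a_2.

160 = 3·47 + 19, so a_0 = 3
47 = 2·19 + 9, so a_1 = 2
19 = 2·9 + 1, so a_2 = 2

2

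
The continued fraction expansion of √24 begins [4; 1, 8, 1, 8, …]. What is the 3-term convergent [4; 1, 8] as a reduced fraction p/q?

44/9

a_0 = 4: 4/1
a_1 = 1: 5/1
a_2 = 8: 44/9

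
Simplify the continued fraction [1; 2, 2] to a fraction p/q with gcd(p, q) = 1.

Start with 2.
2 + 1/(2/1) = 2 + 1/2 = 5/2
1 + 1/(5/2) = 1 + 2/5 = 7/5

7/5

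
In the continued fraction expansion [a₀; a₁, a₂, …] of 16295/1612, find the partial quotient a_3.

16295 = 10·1612 + 175, so a_0 = 10
1612 = 9·175 + 37, so a_1 = 9
175 = 4·37 + 27, so a_2 = 4
37 = 1·27 + 10, so a_3 = 1

1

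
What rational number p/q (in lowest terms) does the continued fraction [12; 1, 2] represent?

a_0 = 12: 12/1
a_1 = 1: 13/1
a_2 = 2: 38/3

38/3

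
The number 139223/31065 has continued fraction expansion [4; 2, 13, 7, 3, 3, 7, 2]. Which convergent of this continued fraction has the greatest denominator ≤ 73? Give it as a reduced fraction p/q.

121/27

a_0 = 4: 4/1  (≤ bound)
a_1 = 2: 9/2  (≤ bound)
a_2 = 13: 121/27  (≤ bound)
a_3 = 7: 856/191  (> 73, stop)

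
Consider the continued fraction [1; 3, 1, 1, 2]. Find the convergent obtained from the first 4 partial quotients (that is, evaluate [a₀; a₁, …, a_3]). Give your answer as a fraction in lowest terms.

a_0 = 1: 1/1
a_1 = 3: 4/3
a_2 = 1: 5/4
a_3 = 1: 9/7

9/7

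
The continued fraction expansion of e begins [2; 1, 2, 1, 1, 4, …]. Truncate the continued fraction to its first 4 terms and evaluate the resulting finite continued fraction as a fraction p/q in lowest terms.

a_0 = 2: 2/1
a_1 = 1: 3/1
a_2 = 2: 8/3
a_3 = 1: 11/4

11/4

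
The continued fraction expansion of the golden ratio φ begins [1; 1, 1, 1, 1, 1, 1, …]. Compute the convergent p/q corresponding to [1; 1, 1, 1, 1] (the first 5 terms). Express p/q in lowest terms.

8/5

Work from the innermost term outward:
Start with 1.
1 + 1/(1/1) = 1 + 1/1 = 2/1
1 + 1/(2/1) = 1 + 1/2 = 3/2
1 + 1/(3/2) = 1 + 2/3 = 5/3
1 + 1/(5/3) = 1 + 3/5 = 8/5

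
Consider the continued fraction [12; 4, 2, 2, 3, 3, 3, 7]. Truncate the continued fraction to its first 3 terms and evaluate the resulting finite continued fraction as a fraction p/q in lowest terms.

Starting at the tail and folding back:
Start with 2.
4 + 1/(2/1) = 4 + 1/2 = 9/2
12 + 1/(9/2) = 12 + 2/9 = 110/9

110/9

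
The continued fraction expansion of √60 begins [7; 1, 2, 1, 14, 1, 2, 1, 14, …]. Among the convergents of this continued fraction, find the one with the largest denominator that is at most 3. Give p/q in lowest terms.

23/3

List convergents until the denominator exceeds the bound:
a_0 = 7: 7/1  (≤ bound)
a_1 = 1: 8/1  (≤ bound)
a_2 = 2: 23/3  (≤ bound)
a_3 = 1: 31/4  (> 3, stop)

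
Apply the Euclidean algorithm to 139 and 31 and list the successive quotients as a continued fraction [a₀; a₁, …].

⌊139/31⌋ = 4, remainder 15
⌊31/15⌋ = 2, remainder 1
⌊15/1⌋ = 15, remainder 0

[4; 2, 15]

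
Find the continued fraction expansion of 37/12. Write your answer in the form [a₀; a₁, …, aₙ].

Repeatedly divide and take the remainder:
37 ÷ 12 → quotient 3, remainder 1
12 ÷ 1 → quotient 12, remainder 0

[3; 12]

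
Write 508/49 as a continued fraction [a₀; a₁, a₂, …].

[10; 2, 1, 2, 1, 1, 2]

508 ÷ 49 → quotient 10, remainder 18
49 ÷ 18 → quotient 2, remainder 13
18 ÷ 13 → quotient 1, remainder 5
13 ÷ 5 → quotient 2, remainder 3
5 ÷ 3 → quotient 1, remainder 2
3 ÷ 2 → quotient 1, remainder 1
2 ÷ 1 → quotient 2, remainder 0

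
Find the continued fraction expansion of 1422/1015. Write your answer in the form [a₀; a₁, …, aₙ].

Apply division with remainder until the remainder is 0:
1422 = 1·1015 + 407, so a_0 = 1
1015 = 2·407 + 201, so a_1 = 2
407 = 2·201 + 5, so a_2 = 2
201 = 40·5 + 1, so a_3 = 40
5 = 5·1 + 0, so a_4 = 5

[1; 2, 2, 40, 5]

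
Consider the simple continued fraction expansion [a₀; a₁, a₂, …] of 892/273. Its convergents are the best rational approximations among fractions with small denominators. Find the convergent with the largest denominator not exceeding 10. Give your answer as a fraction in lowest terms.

13/4

List convergents until the denominator exceeds the bound:
a_0 = 3: 3/1  (≤ bound)
a_1 = 3: 10/3  (≤ bound)
a_2 = 1: 13/4  (≤ bound)
a_3 = 2: 36/11  (> 10, stop)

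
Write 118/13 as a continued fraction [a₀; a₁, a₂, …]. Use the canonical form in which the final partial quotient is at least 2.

⌊118/13⌋ = 9, remainder 1
⌊13/1⌋ = 13, remainder 0

[9; 13]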